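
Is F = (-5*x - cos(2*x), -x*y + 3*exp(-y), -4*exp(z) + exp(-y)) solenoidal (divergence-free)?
No, ∇·F = -x - 4*exp(z) + 2*sin(2*x) - 5 - 3*exp(-y)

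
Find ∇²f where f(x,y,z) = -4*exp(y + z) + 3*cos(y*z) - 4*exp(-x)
-3*y**2*cos(y*z) - 3*z**2*cos(y*z) - 8*exp(y + z) - 4*exp(-x)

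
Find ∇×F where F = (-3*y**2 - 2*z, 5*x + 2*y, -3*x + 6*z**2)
(0, 1, 6*y + 5)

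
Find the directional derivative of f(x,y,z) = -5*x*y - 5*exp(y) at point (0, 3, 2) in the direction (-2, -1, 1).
5*sqrt(6)*(6 + exp(3))/6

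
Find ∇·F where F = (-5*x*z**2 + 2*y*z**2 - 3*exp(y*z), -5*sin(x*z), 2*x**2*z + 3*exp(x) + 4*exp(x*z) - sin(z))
2*x**2 + 4*x*exp(x*z) - 5*z**2 - cos(z)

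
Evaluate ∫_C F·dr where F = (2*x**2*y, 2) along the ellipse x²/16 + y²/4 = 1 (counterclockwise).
-64*pi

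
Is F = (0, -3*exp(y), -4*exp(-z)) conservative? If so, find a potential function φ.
Yes, F is conservative. φ = -3*exp(y) + 4*exp(-z)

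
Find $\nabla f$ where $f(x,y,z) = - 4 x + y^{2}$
(-4, 2*y, 0)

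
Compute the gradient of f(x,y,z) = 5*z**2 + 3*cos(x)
(-3*sin(x), 0, 10*z)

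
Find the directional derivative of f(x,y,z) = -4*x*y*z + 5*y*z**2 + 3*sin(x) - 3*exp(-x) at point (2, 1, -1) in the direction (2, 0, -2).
sqrt(2)*(3*exp(2)*cos(2) + 3 + 22*exp(2))*exp(-2)/2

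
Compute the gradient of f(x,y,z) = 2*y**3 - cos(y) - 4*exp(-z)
(0, 6*y**2 + sin(y), 4*exp(-z))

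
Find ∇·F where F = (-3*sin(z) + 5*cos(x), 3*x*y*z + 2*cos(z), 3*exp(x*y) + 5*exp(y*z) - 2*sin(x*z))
3*x*z - 2*x*cos(x*z) + 5*y*exp(y*z) - 5*sin(x)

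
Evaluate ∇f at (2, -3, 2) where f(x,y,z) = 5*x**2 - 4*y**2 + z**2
(20, 24, 4)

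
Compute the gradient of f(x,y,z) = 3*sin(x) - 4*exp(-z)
(3*cos(x), 0, 4*exp(-z))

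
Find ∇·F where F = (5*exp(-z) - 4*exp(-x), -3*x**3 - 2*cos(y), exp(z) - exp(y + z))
exp(z) - exp(y + z) + 2*sin(y) + 4*exp(-x)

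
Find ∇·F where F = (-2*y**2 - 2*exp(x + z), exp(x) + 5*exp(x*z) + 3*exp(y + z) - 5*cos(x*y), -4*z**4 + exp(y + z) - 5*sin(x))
5*x*sin(x*y) - 16*z**3 - 2*exp(x + z) + 4*exp(y + z)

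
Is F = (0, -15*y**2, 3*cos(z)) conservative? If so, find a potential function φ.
Yes, F is conservative. φ = -5*y**3 + 3*sin(z)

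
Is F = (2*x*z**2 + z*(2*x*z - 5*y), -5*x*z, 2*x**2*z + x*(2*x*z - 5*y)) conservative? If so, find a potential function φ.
Yes, F is conservative. φ = x*z*(2*x*z - 5*y)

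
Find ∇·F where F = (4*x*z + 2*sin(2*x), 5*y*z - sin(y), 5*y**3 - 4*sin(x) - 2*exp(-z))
9*z + 4*cos(2*x) - cos(y) + 2*exp(-z)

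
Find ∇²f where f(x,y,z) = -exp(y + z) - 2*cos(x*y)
2*x**2*cos(x*y) + 2*y**2*cos(x*y) - 2*exp(y + z)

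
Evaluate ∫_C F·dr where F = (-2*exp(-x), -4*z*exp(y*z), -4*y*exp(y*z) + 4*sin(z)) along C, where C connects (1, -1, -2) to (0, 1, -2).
-2*exp(-1) - 4*exp(-2) + 2 + 4*exp(2)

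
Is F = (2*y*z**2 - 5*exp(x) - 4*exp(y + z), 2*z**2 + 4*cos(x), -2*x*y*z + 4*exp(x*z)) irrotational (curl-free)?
No, ∇×F = (2*z*(-x - 2), 6*y*z - 4*z*exp(x*z) - 4*exp(y + z), -2*z**2 + 4*exp(y + z) - 4*sin(x))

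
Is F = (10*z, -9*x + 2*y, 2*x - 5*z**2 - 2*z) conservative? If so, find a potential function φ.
No, ∇×F = (0, 8, -9) ≠ 0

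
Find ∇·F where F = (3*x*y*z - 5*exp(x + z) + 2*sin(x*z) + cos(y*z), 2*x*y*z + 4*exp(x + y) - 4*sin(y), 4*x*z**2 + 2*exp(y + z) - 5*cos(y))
10*x*z + 3*y*z + 2*z*cos(x*z) + 4*exp(x + y) - 5*exp(x + z) + 2*exp(y + z) - 4*cos(y)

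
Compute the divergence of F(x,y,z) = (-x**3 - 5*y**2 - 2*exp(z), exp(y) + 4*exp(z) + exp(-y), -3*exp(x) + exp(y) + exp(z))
-3*x**2 + exp(y) + exp(z) - exp(-y)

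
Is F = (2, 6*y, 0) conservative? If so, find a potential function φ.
Yes, F is conservative. φ = 2*x + 3*y**2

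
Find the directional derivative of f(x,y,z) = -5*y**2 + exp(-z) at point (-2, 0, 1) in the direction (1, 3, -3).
3*sqrt(19)*exp(-1)/19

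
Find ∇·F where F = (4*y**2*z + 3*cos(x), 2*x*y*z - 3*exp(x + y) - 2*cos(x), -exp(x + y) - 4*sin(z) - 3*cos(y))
2*x*z - 3*exp(x + y) - 3*sin(x) - 4*cos(z)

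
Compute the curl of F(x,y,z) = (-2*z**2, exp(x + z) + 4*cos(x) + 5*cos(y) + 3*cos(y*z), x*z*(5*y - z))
(5*x*z + 3*y*sin(y*z) - exp(x + z), z*(-5*y + z - 4), exp(x + z) - 4*sin(x))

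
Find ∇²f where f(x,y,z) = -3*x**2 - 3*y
-6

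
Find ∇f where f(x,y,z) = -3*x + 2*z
(-3, 0, 2)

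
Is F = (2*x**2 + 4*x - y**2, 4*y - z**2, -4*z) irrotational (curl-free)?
No, ∇×F = (2*z, 0, 2*y)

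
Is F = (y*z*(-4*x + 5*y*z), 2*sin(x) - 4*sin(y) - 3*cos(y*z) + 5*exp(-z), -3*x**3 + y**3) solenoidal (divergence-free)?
No, ∇·F = -4*y*z + 3*z*sin(y*z) - 4*cos(y)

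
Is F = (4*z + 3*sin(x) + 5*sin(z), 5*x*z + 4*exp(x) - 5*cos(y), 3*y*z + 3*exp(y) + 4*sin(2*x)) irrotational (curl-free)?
No, ∇×F = (-5*x + 3*z + 3*exp(y), -8*cos(2*x) + 5*cos(z) + 4, 5*z + 4*exp(x))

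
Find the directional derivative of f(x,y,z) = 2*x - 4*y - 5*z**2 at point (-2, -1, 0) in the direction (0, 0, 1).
0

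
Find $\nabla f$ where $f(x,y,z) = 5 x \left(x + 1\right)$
(10*x + 5, 0, 0)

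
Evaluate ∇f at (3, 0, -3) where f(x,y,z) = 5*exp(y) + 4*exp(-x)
(-4*exp(-3), 5, 0)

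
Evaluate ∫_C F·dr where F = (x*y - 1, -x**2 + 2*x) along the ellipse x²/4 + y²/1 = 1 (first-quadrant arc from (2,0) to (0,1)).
-2 + pi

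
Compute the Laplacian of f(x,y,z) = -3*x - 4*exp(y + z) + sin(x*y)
-x**2*sin(x*y) - y**2*sin(x*y) - 8*exp(y + z)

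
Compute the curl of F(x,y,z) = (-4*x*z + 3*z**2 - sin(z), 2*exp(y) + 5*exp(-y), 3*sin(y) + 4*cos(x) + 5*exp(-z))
(3*cos(y), -4*x + 6*z + 4*sin(x) - cos(z), 0)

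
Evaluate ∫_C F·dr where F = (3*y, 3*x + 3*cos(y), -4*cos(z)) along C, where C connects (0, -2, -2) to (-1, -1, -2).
-3*sin(1) + 3*sin(2) + 3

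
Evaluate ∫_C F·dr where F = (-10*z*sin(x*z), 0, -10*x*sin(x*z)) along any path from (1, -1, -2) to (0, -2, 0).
10 - 10*cos(2)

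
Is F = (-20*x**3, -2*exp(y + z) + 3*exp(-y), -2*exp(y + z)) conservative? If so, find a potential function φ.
Yes, F is conservative. φ = -5*x**4 - 2*exp(y + z) - 3*exp(-y)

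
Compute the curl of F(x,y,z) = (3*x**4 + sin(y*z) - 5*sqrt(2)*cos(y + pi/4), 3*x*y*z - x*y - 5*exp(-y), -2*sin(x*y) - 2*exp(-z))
(-x*(3*y + 2*cos(x*y)), y*(2*cos(x*y) + cos(y*z)), 3*y*z - y - z*cos(y*z) - 5*sqrt(2)*sin(y + pi/4))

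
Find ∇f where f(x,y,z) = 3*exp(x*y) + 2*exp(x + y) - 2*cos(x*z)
(3*y*exp(x*y) + 2*z*sin(x*z) + 2*exp(x + y), 3*x*exp(x*y) + 2*exp(x + y), 2*x*sin(x*z))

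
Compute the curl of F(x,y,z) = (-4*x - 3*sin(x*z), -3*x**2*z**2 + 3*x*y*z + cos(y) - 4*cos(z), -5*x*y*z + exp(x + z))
(6*x**2*z - 3*x*y - 5*x*z - 4*sin(z), -3*x*cos(x*z) + 5*y*z - exp(x + z), 3*z*(-2*x*z + y))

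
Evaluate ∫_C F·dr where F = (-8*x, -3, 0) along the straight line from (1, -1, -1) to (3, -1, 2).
-32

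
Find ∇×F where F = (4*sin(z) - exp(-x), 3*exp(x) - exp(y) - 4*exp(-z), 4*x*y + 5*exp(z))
(4*x - 4*exp(-z), -4*y + 4*cos(z), 3*exp(x))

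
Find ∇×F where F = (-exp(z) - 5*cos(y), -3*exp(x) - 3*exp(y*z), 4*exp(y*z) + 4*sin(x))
((3*y + 4*z)*exp(y*z), -exp(z) - 4*cos(x), -3*exp(x) - 5*sin(y))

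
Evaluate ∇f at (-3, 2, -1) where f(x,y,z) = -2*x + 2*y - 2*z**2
(-2, 2, 4)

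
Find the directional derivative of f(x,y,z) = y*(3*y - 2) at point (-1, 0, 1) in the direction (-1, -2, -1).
2*sqrt(6)/3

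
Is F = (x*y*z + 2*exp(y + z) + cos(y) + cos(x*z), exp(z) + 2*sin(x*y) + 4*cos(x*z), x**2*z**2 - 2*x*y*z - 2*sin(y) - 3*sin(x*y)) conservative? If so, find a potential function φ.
No, ∇×F = (-2*x*z + 4*x*sin(x*z) - 3*x*cos(x*y) - exp(z) - 2*cos(y), x*y - 2*x*z**2 - x*sin(x*z) + 2*y*z + 3*y*cos(x*y) + 2*exp(y + z), -x*z + 2*y*cos(x*y) - 4*z*sin(x*z) - 2*exp(y + z) + sin(y)) ≠ 0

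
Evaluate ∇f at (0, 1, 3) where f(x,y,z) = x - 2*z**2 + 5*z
(1, 0, -7)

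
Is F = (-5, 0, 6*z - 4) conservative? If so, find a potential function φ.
Yes, F is conservative. φ = -5*x + 3*z**2 - 4*z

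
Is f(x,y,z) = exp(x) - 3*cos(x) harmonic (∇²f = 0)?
No, ∇²f = exp(x) + 3*cos(x)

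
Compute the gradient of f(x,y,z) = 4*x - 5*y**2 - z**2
(4, -10*y, -2*z)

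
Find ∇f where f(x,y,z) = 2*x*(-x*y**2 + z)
(-4*x*y**2 + 2*z, -4*x**2*y, 2*x)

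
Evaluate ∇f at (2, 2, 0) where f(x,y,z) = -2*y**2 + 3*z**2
(0, -8, 0)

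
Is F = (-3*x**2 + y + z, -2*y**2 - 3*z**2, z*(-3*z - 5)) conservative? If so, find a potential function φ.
No, ∇×F = (6*z, 1, -1) ≠ 0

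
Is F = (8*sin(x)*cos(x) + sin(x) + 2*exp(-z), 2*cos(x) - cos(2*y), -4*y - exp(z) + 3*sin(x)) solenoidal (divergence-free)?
No, ∇·F = -exp(z) + 2*sin(2*y) + cos(x) + 8*cos(2*x)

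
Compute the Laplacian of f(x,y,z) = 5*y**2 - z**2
8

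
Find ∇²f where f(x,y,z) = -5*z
0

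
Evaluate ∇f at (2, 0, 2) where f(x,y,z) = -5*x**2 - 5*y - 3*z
(-20, -5, -3)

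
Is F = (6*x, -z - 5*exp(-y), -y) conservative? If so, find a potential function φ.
Yes, F is conservative. φ = 3*x**2 - y*z + 5*exp(-y)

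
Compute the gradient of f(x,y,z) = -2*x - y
(-2, -1, 0)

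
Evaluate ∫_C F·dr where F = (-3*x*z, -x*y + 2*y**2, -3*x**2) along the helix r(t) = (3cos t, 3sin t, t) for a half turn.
-81*pi/4 - 18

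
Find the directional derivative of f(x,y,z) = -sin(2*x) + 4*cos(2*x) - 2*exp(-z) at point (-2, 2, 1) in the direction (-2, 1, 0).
4*sqrt(5)*(cos(4) - 4*sin(4))/5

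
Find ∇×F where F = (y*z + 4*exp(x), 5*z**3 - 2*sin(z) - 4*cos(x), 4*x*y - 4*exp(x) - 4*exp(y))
(4*x - 15*z**2 - 4*exp(y) + 2*cos(z), -3*y + 4*exp(x), -z + 4*sin(x))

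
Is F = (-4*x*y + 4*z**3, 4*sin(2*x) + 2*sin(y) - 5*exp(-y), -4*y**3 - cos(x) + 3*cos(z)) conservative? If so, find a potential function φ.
No, ∇×F = (-12*y**2, 12*z**2 - sin(x), 4*x + 8*cos(2*x)) ≠ 0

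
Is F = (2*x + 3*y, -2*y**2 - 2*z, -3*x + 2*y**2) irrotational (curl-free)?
No, ∇×F = (4*y + 2, 3, -3)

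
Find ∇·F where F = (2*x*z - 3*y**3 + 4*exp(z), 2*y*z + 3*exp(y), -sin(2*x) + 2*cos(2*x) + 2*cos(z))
4*z + 3*exp(y) - 2*sin(z)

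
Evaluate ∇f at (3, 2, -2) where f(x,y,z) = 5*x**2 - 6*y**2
(30, -24, 0)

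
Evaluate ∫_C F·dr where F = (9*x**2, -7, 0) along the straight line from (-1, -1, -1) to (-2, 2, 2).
-42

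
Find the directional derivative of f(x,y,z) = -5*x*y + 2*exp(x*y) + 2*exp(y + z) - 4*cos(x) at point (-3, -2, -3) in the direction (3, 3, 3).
sqrt(3)*(-10*exp(11) - 4*exp(5)*sin(3) + 4 + 25*exp(5))*exp(-5)/3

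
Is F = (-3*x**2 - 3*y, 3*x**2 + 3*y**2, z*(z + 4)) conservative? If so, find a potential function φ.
No, ∇×F = (0, 0, 6*x + 3) ≠ 0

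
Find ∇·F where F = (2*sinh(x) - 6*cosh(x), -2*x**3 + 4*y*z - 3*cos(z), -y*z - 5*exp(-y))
-y + 4*z - 6*sinh(x) + 2*cosh(x)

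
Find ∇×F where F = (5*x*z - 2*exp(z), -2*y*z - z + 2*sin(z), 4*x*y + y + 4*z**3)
(4*x + 2*y - 2*cos(z) + 2, 5*x - 4*y - 2*exp(z), 0)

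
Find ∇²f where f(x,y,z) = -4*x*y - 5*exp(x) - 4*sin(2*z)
-5*exp(x) + 16*sin(2*z)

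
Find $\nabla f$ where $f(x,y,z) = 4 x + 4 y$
(4, 4, 0)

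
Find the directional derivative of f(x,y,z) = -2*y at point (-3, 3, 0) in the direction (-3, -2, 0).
4*sqrt(13)/13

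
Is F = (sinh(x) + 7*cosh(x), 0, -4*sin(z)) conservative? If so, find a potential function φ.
Yes, F is conservative. φ = 4*cos(z) + 7*sinh(x) + cosh(x)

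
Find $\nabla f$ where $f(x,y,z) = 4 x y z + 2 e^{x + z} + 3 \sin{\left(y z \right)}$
(4*y*z + 2*exp(x + z), z*(4*x + 3*cos(y*z)), 4*x*y + 3*y*cos(y*z) + 2*exp(x + z))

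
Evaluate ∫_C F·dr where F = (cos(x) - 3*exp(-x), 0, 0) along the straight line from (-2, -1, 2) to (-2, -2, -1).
0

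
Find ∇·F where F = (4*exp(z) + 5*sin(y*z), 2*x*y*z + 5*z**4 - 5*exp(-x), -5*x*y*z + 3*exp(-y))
x*(-5*y + 2*z)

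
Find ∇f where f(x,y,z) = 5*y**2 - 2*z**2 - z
(0, 10*y, -4*z - 1)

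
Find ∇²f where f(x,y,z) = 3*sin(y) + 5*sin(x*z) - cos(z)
-5*x**2*sin(x*z) - 5*z**2*sin(x*z) - 3*sin(y) + cos(z)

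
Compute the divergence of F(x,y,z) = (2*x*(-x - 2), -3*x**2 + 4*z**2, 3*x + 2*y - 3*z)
-4*x - 7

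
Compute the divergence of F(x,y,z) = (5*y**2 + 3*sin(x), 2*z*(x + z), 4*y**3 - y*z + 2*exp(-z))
-y + 3*cos(x) - 2*exp(-z)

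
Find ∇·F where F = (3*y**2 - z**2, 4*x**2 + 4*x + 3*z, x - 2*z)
-2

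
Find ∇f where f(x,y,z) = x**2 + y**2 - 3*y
(2*x, 2*y - 3, 0)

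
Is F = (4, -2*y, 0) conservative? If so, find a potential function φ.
Yes, F is conservative. φ = 4*x - y**2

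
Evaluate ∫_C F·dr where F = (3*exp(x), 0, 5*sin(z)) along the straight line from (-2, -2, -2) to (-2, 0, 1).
-5*cos(1) + 5*cos(2)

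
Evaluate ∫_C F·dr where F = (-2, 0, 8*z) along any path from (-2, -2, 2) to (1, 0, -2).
-6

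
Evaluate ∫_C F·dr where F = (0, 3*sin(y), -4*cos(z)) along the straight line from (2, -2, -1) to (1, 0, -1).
-3 + 3*cos(2)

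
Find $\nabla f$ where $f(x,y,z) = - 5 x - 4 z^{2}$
(-5, 0, -8*z)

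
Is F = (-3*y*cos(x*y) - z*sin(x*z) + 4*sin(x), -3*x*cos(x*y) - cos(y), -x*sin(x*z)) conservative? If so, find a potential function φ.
Yes, F is conservative. φ = -sin(y) - 3*sin(x*y) - 4*cos(x) + cos(x*z)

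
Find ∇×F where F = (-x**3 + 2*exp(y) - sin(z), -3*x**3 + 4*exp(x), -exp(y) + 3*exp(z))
(-exp(y), -cos(z), -9*x**2 + 4*exp(x) - 2*exp(y))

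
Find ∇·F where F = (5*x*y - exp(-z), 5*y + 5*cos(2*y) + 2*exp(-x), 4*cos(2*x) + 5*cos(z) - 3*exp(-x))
5*y - 10*sin(2*y) - 5*sin(z) + 5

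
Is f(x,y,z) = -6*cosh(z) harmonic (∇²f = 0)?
No, ∇²f = -6*cosh(z)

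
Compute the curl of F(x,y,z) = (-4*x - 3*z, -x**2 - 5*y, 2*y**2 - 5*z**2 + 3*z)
(4*y, -3, -2*x)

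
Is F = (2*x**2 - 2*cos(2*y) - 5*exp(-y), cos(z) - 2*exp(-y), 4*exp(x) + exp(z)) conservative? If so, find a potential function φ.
No, ∇×F = (sin(z), -4*exp(x), -4*sin(2*y) - 5*exp(-y)) ≠ 0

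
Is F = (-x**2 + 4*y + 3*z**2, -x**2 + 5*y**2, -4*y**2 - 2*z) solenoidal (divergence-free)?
No, ∇·F = -2*x + 10*y - 2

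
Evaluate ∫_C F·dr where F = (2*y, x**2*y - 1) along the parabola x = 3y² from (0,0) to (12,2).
126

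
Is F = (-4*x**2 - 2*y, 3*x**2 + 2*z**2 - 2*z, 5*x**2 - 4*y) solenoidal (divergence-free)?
No, ∇·F = -8*x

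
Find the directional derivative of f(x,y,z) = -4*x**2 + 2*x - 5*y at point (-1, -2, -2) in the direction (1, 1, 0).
5*sqrt(2)/2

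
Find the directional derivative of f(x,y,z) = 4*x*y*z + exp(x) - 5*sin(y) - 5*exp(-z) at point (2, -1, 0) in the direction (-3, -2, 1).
sqrt(14)*(-3*exp(2) - 3 + 10*cos(1))/14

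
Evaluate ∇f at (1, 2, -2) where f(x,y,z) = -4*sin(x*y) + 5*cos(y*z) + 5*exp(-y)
(-8*cos(2), -5*exp(-2) - 4*cos(2) - 10*sin(4), 10*sin(4))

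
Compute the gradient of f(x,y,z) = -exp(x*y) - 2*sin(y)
(-y*exp(x*y), -x*exp(x*y) - 2*cos(y), 0)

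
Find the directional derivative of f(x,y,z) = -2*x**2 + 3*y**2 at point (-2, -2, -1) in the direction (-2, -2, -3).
8*sqrt(17)/17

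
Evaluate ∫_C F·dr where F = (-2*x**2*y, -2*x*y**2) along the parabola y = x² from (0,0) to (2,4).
-3008/35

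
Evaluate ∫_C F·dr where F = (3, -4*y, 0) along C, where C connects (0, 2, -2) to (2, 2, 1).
6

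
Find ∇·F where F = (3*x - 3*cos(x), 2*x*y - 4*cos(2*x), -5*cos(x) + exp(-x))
2*x + 3*sin(x) + 3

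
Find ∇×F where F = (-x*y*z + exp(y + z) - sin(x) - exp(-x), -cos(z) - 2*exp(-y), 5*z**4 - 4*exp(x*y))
(-4*x*exp(x*y) - sin(z), -x*y + 4*y*exp(x*y) + exp(y + z), x*z - exp(y + z))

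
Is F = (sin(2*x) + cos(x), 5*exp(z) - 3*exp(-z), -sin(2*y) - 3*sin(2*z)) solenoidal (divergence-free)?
No, ∇·F = -sin(x) + 2*cos(2*x) - 6*cos(2*z)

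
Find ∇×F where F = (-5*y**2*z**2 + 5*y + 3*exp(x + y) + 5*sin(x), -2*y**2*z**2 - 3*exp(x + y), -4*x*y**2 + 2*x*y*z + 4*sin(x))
(-8*x*y + 2*x*z + 4*y**2*z, -10*y**2*z + 4*y**2 - 2*y*z - 4*cos(x), 10*y*z**2 - 6*exp(x + y) - 5)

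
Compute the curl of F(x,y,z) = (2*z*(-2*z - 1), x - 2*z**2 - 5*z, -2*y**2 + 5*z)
(-4*y + 4*z + 5, -8*z - 2, 1)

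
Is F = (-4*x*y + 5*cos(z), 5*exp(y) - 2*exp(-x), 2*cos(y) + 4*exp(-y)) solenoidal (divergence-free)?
No, ∇·F = -4*y + 5*exp(y)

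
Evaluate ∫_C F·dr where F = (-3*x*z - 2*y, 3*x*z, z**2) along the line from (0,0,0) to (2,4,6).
88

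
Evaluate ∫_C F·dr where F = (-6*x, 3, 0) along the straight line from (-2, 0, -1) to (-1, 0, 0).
9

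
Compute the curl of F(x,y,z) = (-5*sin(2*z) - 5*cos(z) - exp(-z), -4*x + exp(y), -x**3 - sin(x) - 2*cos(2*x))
(0, 3*x**2 - 4*sin(2*x) + 5*sin(z) + cos(x) - 10*cos(2*z) + exp(-z), -4)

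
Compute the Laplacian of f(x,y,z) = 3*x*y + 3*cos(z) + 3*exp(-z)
-3*cos(z) + 3*exp(-z)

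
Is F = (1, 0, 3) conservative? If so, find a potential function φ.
Yes, F is conservative. φ = x + 3*z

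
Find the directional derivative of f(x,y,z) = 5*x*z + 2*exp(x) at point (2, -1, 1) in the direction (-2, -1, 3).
2*sqrt(14)*(5 - exp(2))/7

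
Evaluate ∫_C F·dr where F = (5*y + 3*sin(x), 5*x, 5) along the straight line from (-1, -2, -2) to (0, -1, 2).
3*cos(1) + 7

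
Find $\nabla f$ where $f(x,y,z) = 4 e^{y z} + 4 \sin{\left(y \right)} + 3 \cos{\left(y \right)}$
(0, 4*z*exp(y*z) - 3*sin(y) + 4*cos(y), 4*y*exp(y*z))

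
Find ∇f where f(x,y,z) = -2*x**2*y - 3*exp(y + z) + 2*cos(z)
(-4*x*y, -2*x**2 - 3*exp(y + z), -3*exp(y + z) - 2*sin(z))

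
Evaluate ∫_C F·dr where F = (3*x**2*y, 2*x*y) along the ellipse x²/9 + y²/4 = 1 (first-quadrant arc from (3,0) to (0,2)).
8 - 81*pi/8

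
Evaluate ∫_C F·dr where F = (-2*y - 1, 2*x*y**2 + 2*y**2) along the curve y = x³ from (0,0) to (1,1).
-7/30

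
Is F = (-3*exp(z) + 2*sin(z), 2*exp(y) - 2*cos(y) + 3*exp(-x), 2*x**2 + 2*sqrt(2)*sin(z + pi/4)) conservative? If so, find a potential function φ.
No, ∇×F = (0, -4*x - 3*exp(z) + 2*cos(z), -3*exp(-x)) ≠ 0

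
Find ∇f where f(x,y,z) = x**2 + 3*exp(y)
(2*x, 3*exp(y), 0)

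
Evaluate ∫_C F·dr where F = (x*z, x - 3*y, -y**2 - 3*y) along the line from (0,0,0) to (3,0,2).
6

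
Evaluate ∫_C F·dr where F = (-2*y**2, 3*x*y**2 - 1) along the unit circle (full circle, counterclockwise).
3*pi/4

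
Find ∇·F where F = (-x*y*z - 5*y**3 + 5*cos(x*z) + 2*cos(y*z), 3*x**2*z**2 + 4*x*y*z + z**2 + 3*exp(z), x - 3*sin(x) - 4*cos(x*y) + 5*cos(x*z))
4*x*z - 5*x*sin(x*z) - y*z - 5*z*sin(x*z)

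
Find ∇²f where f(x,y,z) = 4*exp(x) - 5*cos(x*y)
5*x**2*cos(x*y) + 5*y**2*cos(x*y) + 4*exp(x)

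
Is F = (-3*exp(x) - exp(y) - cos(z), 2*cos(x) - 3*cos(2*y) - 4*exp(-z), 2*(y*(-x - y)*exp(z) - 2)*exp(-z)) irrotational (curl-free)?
No, ∇×F = (-2*x - 4*y - 4*exp(-z), 2*y + sin(z), exp(y) - 2*sin(x))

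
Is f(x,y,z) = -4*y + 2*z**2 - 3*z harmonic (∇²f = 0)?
No, ∇²f = 4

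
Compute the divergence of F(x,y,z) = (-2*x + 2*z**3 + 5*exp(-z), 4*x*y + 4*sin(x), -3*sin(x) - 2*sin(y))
4*x - 2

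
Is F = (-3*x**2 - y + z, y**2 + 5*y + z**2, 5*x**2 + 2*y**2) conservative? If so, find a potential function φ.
No, ∇×F = (4*y - 2*z, 1 - 10*x, 1) ≠ 0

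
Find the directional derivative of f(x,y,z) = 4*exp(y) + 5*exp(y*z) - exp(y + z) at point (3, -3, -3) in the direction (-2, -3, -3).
3*sqrt(22)*(-2*exp(3) + 1 + 15*exp(15))*exp(-6)/11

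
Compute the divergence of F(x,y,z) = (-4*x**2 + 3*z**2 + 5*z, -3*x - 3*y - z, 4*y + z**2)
-8*x + 2*z - 3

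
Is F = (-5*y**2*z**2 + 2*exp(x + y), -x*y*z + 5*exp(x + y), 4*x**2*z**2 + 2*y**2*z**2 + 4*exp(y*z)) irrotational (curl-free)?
No, ∇×F = (x*y + 4*y*z**2 + 4*z*exp(y*z), 2*z*(-4*x*z - 5*y**2), 10*y*z**2 - y*z + 3*exp(x + y))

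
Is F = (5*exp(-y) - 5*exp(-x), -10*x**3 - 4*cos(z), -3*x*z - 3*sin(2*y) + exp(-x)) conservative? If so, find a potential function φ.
No, ∇×F = (-4*sin(z) - 6*cos(2*y), 3*z + exp(-x), -30*x**2 + 5*exp(-y)) ≠ 0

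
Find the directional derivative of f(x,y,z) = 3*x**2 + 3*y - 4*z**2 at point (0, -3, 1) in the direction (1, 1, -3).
27*sqrt(11)/11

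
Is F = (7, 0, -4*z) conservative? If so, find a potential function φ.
Yes, F is conservative. φ = 7*x - 2*z**2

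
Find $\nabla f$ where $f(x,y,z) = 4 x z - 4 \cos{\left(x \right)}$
(4*z + 4*sin(x), 0, 4*x)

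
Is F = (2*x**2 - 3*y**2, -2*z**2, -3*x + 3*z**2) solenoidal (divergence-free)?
No, ∇·F = 4*x + 6*z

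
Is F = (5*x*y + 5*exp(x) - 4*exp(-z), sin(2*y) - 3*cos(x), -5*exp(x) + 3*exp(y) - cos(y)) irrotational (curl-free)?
No, ∇×F = (3*exp(y) + sin(y), 5*exp(x) + 4*exp(-z), -5*x + 3*sin(x))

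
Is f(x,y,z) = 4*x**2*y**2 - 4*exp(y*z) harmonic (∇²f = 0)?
No, ∇²f = 8*x**2 - 4*y**2*exp(y*z) + 8*y**2 - 4*z**2*exp(y*z)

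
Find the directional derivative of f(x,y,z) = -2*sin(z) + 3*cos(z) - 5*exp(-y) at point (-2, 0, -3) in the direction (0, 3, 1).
sqrt(10)*(3*sin(3) - 2*cos(3) + 15)/10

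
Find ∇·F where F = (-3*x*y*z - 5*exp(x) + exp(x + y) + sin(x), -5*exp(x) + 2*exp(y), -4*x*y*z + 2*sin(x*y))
-4*x*y - 3*y*z - 5*exp(x) + 2*exp(y) + exp(x + y) + cos(x)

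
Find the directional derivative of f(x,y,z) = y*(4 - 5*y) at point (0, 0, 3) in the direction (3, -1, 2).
-2*sqrt(14)/7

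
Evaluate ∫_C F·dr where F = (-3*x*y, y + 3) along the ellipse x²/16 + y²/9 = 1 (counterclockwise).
0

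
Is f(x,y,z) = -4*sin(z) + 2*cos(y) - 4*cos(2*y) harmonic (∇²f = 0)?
No, ∇²f = 4*sin(z) - 2*cos(y) + 16*cos(2*y)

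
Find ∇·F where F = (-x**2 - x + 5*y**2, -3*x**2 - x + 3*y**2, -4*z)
-2*x + 6*y - 5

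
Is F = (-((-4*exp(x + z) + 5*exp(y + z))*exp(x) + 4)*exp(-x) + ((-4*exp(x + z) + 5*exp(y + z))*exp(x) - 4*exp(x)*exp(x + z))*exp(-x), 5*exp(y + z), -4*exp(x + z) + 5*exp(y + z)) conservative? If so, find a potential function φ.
Yes, F is conservative. φ = ((-4*exp(x + z) + 5*exp(y + z))*exp(x) + 4)*exp(-x)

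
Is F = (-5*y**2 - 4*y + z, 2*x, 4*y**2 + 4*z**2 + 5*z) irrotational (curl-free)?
No, ∇×F = (8*y, 1, 10*y + 6)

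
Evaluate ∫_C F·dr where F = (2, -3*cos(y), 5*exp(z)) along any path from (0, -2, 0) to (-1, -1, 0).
-3*sin(2) - 2 + 3*sin(1)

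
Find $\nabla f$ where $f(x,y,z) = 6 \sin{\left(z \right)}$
(0, 0, 6*cos(z))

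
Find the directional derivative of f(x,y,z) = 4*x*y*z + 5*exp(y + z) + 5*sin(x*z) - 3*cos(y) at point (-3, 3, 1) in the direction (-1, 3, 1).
sqrt(11)*(-84 + 9*sin(3) - 20*cos(3) + 20*exp(4))/11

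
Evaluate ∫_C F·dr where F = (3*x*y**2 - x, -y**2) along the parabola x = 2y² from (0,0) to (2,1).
5/3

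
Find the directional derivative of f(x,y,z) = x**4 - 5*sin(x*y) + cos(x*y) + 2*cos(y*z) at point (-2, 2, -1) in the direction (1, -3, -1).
2*sqrt(11)*(-16 + 4*sin(4) + sin(2) - 20*cos(4))/11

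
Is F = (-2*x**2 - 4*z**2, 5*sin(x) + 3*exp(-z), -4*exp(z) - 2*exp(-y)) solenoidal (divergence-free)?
No, ∇·F = -4*x - 4*exp(z)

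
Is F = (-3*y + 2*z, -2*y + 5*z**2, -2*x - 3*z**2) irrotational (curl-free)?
No, ∇×F = (-10*z, 4, 3)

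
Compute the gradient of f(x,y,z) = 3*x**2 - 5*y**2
(6*x, -10*y, 0)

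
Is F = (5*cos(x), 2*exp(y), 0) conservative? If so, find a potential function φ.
Yes, F is conservative. φ = 2*exp(y) + 5*sin(x)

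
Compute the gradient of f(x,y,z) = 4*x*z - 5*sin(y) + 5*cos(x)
(4*z - 5*sin(x), -5*cos(y), 4*x)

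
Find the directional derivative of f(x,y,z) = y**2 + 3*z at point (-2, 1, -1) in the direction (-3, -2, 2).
2*sqrt(17)/17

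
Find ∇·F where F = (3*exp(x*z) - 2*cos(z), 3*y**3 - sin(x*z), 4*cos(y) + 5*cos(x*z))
-5*x*sin(x*z) + 9*y**2 + 3*z*exp(x*z)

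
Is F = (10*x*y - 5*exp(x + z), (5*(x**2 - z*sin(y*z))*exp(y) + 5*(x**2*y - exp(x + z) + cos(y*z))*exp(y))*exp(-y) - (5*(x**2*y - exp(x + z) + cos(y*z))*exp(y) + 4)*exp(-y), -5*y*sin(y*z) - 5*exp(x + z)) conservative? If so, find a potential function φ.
Yes, F is conservative. φ = (5*(x**2*y - exp(x + z) + cos(y*z))*exp(y) + 4)*exp(-y)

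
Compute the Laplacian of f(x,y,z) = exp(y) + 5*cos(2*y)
exp(y) - 20*cos(2*y)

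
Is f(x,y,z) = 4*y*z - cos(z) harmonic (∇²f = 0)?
No, ∇²f = cos(z)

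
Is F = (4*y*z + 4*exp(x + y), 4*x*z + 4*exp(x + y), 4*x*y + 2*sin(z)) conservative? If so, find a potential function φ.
Yes, F is conservative. φ = 4*x*y*z + 4*exp(x + y) - 2*cos(z)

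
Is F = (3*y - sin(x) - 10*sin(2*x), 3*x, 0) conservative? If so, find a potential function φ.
Yes, F is conservative. φ = 3*x*y + cos(x) + 5*cos(2*x)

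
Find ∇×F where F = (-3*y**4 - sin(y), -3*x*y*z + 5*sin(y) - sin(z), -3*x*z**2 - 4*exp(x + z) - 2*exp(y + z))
(3*x*y - 2*exp(y + z) + cos(z), 3*z**2 + 4*exp(x + z), 12*y**3 - 3*y*z + cos(y))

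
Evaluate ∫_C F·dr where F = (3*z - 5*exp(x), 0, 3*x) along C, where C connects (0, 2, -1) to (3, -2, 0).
5 - 5*exp(3)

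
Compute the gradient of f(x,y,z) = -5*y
(0, -5, 0)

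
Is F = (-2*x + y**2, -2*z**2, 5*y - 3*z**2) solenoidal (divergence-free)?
No, ∇·F = -6*z - 2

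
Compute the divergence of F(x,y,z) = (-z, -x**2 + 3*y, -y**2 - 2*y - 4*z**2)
3 - 8*z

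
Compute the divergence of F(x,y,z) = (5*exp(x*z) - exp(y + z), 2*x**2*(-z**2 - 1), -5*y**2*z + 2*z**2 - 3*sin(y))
-5*y**2 + 5*z*exp(x*z) + 4*z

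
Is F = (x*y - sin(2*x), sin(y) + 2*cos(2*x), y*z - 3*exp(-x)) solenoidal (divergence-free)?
No, ∇·F = 2*y - 2*cos(2*x) + cos(y)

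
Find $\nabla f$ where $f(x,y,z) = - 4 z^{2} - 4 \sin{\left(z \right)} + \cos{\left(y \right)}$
(0, -sin(y), -8*z - 4*cos(z))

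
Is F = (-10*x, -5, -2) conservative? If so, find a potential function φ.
Yes, F is conservative. φ = -5*x**2 - 5*y - 2*z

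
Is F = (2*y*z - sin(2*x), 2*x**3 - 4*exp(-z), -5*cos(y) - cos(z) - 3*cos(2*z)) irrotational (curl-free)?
No, ∇×F = (5*sin(y) - 4*exp(-z), 2*y, 6*x**2 - 2*z)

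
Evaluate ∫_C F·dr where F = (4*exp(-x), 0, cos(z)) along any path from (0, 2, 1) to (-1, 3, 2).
-4*E - sin(1) + sin(2) + 4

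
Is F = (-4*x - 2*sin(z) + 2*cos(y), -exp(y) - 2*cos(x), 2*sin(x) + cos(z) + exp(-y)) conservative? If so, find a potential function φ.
No, ∇×F = (-exp(-y), -2*cos(x) - 2*cos(z), 2*sin(x) + 2*sin(y)) ≠ 0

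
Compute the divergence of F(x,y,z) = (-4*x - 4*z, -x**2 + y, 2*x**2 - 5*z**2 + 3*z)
-10*z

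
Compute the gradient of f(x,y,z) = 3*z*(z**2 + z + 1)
(0, 0, 9*z**2 + 6*z + 3)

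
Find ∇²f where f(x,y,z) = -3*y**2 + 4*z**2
2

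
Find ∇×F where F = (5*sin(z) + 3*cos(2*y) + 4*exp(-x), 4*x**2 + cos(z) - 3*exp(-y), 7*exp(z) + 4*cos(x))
(sin(z), 4*sin(x) + 5*cos(z), 8*x + 6*sin(2*y))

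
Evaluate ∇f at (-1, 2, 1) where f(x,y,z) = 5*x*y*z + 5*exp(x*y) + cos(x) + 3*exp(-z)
(sin(1) + 10*exp(-2) + 10, -5 - 5*exp(-2), -10 - 3*exp(-1))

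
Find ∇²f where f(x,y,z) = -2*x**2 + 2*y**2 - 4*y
0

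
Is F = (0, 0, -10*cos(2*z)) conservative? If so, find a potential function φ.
Yes, F is conservative. φ = -5*sin(2*z)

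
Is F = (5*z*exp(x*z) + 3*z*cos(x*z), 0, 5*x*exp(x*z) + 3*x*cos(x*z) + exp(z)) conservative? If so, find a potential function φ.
Yes, F is conservative. φ = exp(z) + 5*exp(x*z) + 3*sin(x*z)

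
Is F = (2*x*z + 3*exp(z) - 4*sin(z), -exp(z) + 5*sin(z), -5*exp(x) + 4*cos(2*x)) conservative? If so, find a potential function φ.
No, ∇×F = (exp(z) - 5*cos(z), 2*x + 5*exp(x) + 3*exp(z) + 8*sin(2*x) - 4*cos(z), 0) ≠ 0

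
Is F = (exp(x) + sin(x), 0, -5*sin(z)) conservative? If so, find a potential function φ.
Yes, F is conservative. φ = exp(x) - cos(x) + 5*cos(z)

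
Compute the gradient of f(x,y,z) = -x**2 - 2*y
(-2*x, -2, 0)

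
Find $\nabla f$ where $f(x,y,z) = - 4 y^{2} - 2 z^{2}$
(0, -8*y, -4*z)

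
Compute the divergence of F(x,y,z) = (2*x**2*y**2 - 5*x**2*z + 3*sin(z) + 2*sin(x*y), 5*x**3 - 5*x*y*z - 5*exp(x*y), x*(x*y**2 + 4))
4*x*y**2 - 15*x*z - 5*x*exp(x*y) + 2*y*cos(x*y)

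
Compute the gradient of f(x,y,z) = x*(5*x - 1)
(10*x - 1, 0, 0)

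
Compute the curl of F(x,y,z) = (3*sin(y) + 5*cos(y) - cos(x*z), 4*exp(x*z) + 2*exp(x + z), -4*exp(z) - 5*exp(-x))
(-4*x*exp(x*z) - 2*exp(x + z), x*sin(x*z) - 5*exp(-x), 4*z*exp(x*z) + 2*exp(x + z) + 5*sin(y) - 3*cos(y))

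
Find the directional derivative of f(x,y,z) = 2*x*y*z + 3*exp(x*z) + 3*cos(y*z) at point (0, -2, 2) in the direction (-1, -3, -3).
2*sqrt(19)/19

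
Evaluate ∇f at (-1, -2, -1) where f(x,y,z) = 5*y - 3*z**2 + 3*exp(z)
(0, 5, 3*exp(-1) + 6)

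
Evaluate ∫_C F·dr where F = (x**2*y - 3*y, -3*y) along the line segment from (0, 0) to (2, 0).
0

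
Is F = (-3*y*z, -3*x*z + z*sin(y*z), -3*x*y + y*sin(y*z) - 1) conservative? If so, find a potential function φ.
Yes, F is conservative. φ = -3*x*y*z - z - cos(y*z)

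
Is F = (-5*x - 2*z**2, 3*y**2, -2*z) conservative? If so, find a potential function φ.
No, ∇×F = (0, -4*z, 0) ≠ 0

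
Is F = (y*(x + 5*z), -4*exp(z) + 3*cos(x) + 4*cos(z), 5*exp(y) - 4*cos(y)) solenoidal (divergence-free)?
No, ∇·F = y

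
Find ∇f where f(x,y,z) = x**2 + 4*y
(2*x, 4, 0)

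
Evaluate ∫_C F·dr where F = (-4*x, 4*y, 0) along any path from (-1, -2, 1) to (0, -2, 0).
2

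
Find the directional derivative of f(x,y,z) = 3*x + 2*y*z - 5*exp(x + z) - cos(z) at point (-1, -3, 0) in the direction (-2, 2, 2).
-3*sqrt(3)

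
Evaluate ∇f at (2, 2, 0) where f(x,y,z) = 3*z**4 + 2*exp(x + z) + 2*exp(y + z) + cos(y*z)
(2*exp(2), 2*exp(2), 4*exp(2))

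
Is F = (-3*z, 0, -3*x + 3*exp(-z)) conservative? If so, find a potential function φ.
Yes, F is conservative. φ = -3*x*z - 3*exp(-z)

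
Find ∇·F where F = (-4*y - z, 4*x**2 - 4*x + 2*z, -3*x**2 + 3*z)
3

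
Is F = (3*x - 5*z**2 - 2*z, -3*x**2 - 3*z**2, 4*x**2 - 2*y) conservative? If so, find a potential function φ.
No, ∇×F = (6*z - 2, -8*x - 10*z - 2, -6*x) ≠ 0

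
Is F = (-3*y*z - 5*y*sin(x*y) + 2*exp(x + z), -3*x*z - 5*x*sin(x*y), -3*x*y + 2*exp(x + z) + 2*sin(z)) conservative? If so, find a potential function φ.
Yes, F is conservative. φ = -3*x*y*z + 2*exp(x + z) - 2*cos(z) + 5*cos(x*y)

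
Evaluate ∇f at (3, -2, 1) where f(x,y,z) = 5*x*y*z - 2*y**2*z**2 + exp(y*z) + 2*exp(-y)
(-10, -3*sinh(2) - cosh(2) + 23, -46 - 2*exp(-2))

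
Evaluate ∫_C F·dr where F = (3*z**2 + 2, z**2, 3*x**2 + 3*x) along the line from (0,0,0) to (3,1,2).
139/3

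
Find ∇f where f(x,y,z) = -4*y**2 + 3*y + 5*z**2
(0, 3 - 8*y, 10*z)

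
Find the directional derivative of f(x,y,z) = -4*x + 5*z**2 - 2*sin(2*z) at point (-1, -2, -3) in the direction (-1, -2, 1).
-sqrt(6)*(2*cos(6) + 13)/3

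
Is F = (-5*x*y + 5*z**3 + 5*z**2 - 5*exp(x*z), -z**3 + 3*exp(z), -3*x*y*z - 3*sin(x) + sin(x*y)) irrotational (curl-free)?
No, ∇×F = (-3*x*z + x*cos(x*y) + 3*z**2 - 3*exp(z), -5*x*exp(x*z) + 3*y*z - y*cos(x*y) + 15*z**2 + 10*z + 3*cos(x), 5*x)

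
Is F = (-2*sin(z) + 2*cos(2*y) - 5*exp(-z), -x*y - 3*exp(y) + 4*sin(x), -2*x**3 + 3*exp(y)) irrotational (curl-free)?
No, ∇×F = (3*exp(y), 6*x**2 - 2*cos(z) + 5*exp(-z), -y + 4*sin(2*y) + 4*cos(x))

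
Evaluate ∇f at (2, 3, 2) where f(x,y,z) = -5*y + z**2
(0, -5, 4)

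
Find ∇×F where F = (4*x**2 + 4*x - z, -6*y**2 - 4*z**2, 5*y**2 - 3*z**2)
(10*y + 8*z, -1, 0)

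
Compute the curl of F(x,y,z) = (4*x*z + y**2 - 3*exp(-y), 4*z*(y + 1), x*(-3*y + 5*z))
(-3*x - 4*y - 4, 4*x + 3*y - 5*z, -2*y - 3*exp(-y))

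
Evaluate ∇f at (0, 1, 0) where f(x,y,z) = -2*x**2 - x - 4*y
(-1, -4, 0)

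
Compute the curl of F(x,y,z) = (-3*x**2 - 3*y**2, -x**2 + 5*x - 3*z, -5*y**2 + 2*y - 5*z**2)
(5 - 10*y, 0, -2*x + 6*y + 5)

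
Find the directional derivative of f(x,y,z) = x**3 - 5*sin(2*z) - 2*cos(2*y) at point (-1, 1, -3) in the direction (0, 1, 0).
4*sin(2)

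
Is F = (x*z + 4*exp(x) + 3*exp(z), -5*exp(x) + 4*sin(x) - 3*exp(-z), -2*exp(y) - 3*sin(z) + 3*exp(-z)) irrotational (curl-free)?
No, ∇×F = (-2*exp(y) - 3*exp(-z), x + 3*exp(z), -5*exp(x) + 4*cos(x))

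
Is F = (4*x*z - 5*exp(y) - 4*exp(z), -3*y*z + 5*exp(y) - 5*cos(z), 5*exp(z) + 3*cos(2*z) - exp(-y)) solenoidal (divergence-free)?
No, ∇·F = z + 5*exp(y) + 5*exp(z) - 6*sin(2*z)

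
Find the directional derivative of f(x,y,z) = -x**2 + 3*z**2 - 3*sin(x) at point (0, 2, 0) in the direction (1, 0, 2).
-3*sqrt(5)/5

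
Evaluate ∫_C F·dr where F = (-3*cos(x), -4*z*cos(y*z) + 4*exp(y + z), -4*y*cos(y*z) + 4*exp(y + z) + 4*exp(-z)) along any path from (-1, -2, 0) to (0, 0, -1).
-4*E - 3*sin(1) - 4*exp(-2) + 4*exp(-1) + 4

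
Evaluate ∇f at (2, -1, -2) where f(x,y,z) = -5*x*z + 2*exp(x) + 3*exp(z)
(10 + 2*exp(2), 0, -10 + 3*exp(-2))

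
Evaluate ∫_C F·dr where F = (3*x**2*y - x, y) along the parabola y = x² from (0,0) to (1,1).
3/5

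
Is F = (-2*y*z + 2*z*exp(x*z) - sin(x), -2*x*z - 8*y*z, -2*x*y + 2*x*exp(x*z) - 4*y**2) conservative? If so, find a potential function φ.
Yes, F is conservative. φ = -2*x*y*z - 4*y**2*z + 2*exp(x*z) + cos(x)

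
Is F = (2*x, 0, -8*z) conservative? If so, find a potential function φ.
Yes, F is conservative. φ = x**2 - 4*z**2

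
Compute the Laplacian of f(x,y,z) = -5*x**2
-10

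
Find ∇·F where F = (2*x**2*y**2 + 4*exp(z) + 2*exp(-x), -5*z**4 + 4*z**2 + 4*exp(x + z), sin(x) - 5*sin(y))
4*x*y**2 - 2*exp(-x)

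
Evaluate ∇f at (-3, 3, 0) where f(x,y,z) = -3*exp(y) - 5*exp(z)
(0, -3*exp(3), -5)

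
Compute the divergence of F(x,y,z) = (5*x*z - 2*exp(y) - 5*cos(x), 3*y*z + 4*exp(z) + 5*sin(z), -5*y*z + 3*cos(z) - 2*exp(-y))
-5*y + 8*z + 5*sin(x) - 3*sin(z)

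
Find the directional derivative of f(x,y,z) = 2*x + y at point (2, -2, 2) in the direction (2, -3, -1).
sqrt(14)/14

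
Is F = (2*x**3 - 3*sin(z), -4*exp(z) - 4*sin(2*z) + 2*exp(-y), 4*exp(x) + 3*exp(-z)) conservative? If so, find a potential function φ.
No, ∇×F = (4*exp(z) + 8*cos(2*z), -4*exp(x) - 3*cos(z), 0) ≠ 0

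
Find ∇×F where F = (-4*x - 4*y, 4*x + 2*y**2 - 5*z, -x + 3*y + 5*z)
(8, 1, 8)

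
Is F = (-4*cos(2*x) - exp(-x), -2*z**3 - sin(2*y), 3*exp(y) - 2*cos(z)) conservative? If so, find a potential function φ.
No, ∇×F = (6*z**2 + 3*exp(y), 0, 0) ≠ 0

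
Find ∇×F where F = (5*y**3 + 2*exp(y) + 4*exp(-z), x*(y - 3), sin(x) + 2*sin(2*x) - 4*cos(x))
(0, -4*sin(x) - cos(x) - 4*cos(2*x) - 4*exp(-z), -15*y**2 + y - 2*exp(y) - 3)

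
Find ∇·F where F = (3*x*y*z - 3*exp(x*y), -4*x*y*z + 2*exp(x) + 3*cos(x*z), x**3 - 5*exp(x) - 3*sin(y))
-4*x*z + 3*y*z - 3*y*exp(x*y)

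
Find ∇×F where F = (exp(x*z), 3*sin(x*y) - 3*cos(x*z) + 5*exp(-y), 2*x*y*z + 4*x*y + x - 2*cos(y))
(2*x*z - 3*x*sin(x*z) + 4*x + 2*sin(y), x*exp(x*z) - 2*y*z - 4*y - 1, 3*y*cos(x*y) + 3*z*sin(x*z))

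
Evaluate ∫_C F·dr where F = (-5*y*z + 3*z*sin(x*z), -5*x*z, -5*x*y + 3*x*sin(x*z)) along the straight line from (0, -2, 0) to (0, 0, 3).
0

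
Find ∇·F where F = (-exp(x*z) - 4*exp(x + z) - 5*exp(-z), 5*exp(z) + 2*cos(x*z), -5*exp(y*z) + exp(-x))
-5*y*exp(y*z) - z*exp(x*z) - 4*exp(x + z)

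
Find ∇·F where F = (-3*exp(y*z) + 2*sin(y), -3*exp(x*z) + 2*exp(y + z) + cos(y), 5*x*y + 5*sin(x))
2*exp(y + z) - sin(y)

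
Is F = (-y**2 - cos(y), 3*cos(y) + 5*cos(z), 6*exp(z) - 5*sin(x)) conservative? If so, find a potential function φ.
No, ∇×F = (5*sin(z), 5*cos(x), 2*y - sin(y)) ≠ 0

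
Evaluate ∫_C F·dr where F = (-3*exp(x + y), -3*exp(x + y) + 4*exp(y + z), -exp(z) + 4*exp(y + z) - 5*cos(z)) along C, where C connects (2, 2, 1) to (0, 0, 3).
-exp(3) - 3 - 5*sin(3) + E + 5*sin(1) + 3*exp(4)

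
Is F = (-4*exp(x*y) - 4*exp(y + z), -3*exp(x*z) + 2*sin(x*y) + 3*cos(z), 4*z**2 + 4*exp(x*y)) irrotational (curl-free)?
No, ∇×F = (4*x*exp(x*y) + 3*x*exp(x*z) + 3*sin(z), -4*y*exp(x*y) - 4*exp(y + z), 4*x*exp(x*y) + 2*y*cos(x*y) - 3*z*exp(x*z) + 4*exp(y + z))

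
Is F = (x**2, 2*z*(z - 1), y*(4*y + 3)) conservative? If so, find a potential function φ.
No, ∇×F = (8*y - 4*z + 5, 0, 0) ≠ 0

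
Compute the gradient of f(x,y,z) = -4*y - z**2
(0, -4, -2*z)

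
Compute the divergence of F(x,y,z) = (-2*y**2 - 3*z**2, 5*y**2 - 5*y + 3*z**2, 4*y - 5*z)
10*y - 10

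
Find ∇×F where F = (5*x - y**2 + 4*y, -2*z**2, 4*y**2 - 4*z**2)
(8*y + 4*z, 0, 2*y - 4)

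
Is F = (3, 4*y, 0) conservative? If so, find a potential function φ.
Yes, F is conservative. φ = 3*x + 2*y**2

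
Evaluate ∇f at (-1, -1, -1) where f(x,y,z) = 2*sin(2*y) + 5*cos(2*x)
(10*sin(2), 4*cos(2), 0)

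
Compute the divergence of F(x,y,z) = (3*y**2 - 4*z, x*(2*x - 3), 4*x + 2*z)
2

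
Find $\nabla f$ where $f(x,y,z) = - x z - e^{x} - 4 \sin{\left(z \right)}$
(-z - exp(x), 0, -x - 4*cos(z))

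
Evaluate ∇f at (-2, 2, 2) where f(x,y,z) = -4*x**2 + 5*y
(16, 5, 0)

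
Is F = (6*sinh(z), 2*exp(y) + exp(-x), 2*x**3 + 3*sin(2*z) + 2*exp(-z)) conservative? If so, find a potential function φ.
No, ∇×F = (0, -6*x**2 + 6*cosh(z), -exp(-x)) ≠ 0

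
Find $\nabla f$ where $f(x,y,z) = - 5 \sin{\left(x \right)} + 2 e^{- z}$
(-5*cos(x), 0, -2*exp(-z))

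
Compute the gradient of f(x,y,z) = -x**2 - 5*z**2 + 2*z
(-2*x, 0, 2 - 10*z)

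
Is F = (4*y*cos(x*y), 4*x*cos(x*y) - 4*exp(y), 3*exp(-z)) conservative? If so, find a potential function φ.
Yes, F is conservative. φ = -4*exp(y) + 4*sin(x*y) - 3*exp(-z)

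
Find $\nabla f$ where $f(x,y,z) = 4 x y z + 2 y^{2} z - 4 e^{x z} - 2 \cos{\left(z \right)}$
(4*z*(y - exp(x*z)), 4*z*(x + y), 4*x*y - 4*x*exp(x*z) + 2*y**2 + 2*sin(z))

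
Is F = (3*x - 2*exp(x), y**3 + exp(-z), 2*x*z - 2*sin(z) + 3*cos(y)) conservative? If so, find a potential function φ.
No, ∇×F = (-3*sin(y) + exp(-z), -2*z, 0) ≠ 0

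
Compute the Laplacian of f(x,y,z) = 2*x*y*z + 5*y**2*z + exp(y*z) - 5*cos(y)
y**2*exp(y*z) + z**2*exp(y*z) + 10*z + 5*cos(y)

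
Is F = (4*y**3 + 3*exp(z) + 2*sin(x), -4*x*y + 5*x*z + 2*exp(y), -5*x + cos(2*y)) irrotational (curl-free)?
No, ∇×F = (-5*x - 2*sin(2*y), 3*exp(z) + 5, -12*y**2 - 4*y + 5*z)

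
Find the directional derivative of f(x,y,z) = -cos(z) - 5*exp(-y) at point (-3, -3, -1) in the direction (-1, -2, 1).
-sqrt(6)*(sin(1) + 10*exp(3))/6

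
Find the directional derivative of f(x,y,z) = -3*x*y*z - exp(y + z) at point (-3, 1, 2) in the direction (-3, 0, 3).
sqrt(2)*(15 - exp(3))/2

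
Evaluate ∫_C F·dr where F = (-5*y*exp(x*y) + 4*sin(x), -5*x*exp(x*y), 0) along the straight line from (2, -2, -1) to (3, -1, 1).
4*cos(2) - 5*exp(-3) + 5*exp(-4) - 4*cos(3)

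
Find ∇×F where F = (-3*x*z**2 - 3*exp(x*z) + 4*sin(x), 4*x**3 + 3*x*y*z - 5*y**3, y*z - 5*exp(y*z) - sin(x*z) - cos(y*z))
(-3*x*y - 5*z*exp(y*z) + z*sin(y*z) + z, -6*x*z - 3*x*exp(x*z) + z*cos(x*z), 12*x**2 + 3*y*z)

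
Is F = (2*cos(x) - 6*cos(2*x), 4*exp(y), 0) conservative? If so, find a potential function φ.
Yes, F is conservative. φ = 4*exp(y) + 2*sin(x) - 3*sin(2*x)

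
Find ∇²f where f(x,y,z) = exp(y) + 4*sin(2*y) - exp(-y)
exp(y) - 16*sin(2*y) - exp(-y)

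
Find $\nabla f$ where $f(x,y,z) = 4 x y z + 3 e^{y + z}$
(4*y*z, 4*x*z + 3*exp(y + z), 4*x*y + 3*exp(y + z))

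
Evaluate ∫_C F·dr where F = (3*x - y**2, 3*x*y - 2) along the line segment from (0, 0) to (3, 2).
35/2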